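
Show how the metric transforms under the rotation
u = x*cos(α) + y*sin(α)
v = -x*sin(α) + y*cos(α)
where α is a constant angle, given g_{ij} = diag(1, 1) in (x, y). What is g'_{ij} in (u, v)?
Invert the transformation: x = u*cos(α) - v*sin(α), y = u*sin(α) + v*cos(α)
g'_{ij} = (∂x^k/∂x'^i)(∂x^l/∂x'^j) g_{kl}; with g_{kl} = δ_{kl} this is Σ_k (∂x^k/∂x'^i)(∂x^k/∂x'^j).
Jacobian: ∂x/∂u = cos(α), ∂x/∂v = -sin(α), ∂y/∂u = sin(α), ∂y/∂v = cos(α)
g'_{uu} = (cos(α))(cos(α)) + (sin(α))(sin(α)) = 1
g'_{uv} = (cos(α))(-sin(α)) + (sin(α))(cos(α)) = 0
g'_{vv} = (-sin(α))(-sin(α)) + (cos(α))(cos(α)) = 1
g'_{ij} = diag(1, 1)
The Euclidean metric is invariant under rotations.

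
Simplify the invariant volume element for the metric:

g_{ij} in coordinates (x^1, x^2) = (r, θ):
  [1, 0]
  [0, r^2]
det(g) = r^2
√|det(g)| = r
Volume element: dV = r dr dθ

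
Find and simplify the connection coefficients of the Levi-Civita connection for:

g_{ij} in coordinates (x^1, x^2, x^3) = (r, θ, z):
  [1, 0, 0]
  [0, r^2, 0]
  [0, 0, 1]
Using Γ^k_{ij} = (1/2) g^{km} (∂_i g_{mj} + ∂_j g_{mi} - ∂_m g_{ij}); the metric is diagonal, so only the m = k term contributes.
Non-zero symbols (using the symmetry Γ^k_{ij} = Γ^k_{ji}):
Γ^r_{θ θ} = (1/2) g^{rr} (∂_θ g_{rθ} + ∂_θ g_{rθ} - ∂_r g_{θθ}) = (1/2)(1)((0) + (0) - (2*r)) = -r
Γ^θ_{r θ} = (1/2) g^{θθ} (∂_r g_{θθ} + ∂_θ g_{θr} - ∂_θ g_{rθ}) = (1/2)(1/r^2)((2*r) + (0) - (0)) = 1/r
All other Christoffel symbols are zero.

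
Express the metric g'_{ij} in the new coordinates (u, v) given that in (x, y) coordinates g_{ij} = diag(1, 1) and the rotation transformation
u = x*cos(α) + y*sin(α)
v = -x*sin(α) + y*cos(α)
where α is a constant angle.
Invert the transformation: x = u*cos(α) - v*sin(α), y = u*sin(α) + v*cos(α)
g'_{ij} = (∂x^k/∂x'^i)(∂x^l/∂x'^j) g_{kl}; with g_{kl} = δ_{kl} this is Σ_k (∂x^k/∂x'^i)(∂x^k/∂x'^j).
Jacobian: ∂x/∂u = cos(α), ∂x/∂v = -sin(α), ∂y/∂u = sin(α), ∂y/∂v = cos(α)
g'_{uu} = (cos(α))(cos(α)) + (sin(α))(sin(α)) = 1
g'_{uv} = (cos(α))(-sin(α)) + (sin(α))(cos(α)) = 0
g'_{vv} = (-sin(α))(-sin(α)) + (cos(α))(cos(α)) = 1
g'_{ij} = diag(1, 1)
The Euclidean metric is invariant under rotations.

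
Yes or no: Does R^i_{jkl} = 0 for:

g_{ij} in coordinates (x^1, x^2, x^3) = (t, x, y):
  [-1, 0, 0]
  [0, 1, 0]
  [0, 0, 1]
All metric components are constant, so every Christoffel symbol vanishes and R^i_{jkl} = 0.
Yes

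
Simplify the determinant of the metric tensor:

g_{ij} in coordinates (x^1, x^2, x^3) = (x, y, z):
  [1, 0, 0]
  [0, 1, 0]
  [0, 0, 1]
Diagonal metric: det(g) = g_{11}·g_{22}·g_{33}
= (1)·(1)·(1)
det(g) = 1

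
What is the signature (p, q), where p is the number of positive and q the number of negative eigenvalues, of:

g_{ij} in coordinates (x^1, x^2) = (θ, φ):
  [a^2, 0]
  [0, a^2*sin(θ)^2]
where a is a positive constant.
The metric is diagonal, so its eigenvalues are the diagonal entries: a^2, a^2*sin(θ)^2 (at a generic point, where coordinate-dependent entries are positive).
2 positive, 0 negative.
(2, 0) - Riemannian (positive definite)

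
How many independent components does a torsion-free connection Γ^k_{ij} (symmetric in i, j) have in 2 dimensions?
Γ^k_{ij} has n choices for the upper index and n(n+1)/2 independent symmetric lower index pairs.
Total = 2 × 2×3/2 = 2 × 3 = 6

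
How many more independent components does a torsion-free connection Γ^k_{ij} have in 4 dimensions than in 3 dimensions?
Independent components in n dimensions: n × n(n+1)/2 = n^2(n+1)/2.
4D: 4 × 10 = 40
3D: 3 × 6 = 18
Difference = 40 - 18 = 22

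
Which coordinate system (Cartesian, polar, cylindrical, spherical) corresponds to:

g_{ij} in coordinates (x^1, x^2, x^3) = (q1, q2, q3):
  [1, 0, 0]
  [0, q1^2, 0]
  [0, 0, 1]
The line element ds^2 = dq1^2 + q1^2 dq2^2 + dq3^2 is dr^2 + r^2 dθ^2 + dz^2 with q1 = r, q2 = θ, q3 = z.
cylindrical coordinates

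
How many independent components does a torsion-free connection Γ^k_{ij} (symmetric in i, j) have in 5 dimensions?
Γ^k_{ij} has n choices for the upper index and n(n+1)/2 independent symmetric lower index pairs.
Total = 5 × 5×6/2 = 5 × 15 = 75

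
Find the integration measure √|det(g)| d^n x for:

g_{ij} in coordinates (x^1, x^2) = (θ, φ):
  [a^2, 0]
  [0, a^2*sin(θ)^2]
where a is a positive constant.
det(g) = a^4*sin(θ)^2
√|det(g)| = a^2*sin(θ) (taking 0 < θ < π so that |sin(θ)| = sin(θ))
Volume element: dV = a^2*sin(θ) dθ dφ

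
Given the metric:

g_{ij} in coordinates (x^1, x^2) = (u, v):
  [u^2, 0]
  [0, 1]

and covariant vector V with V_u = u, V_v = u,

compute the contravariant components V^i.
Inverse metric (diagonal): g^{uu} = 1/u^2, g^{vv} = 1
V^i = g^{ij} V_j:
V^u = (1/u^2)(u) + (0)(u) = 1/u
V^v = (0)(u) + (1)(u) = u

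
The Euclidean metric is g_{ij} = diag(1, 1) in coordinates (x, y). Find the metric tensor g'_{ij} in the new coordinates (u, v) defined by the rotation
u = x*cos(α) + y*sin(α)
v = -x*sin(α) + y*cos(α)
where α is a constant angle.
Invert the transformation: x = u*cos(α) - v*sin(α), y = u*sin(α) + v*cos(α)
g'_{ij} = (∂x^k/∂x'^i)(∂x^l/∂x'^j) g_{kl}; with g_{kl} = δ_{kl} this is Σ_k (∂x^k/∂x'^i)(∂x^k/∂x'^j).
Jacobian: ∂x/∂u = cos(α), ∂x/∂v = -sin(α), ∂y/∂u = sin(α), ∂y/∂v = cos(α)
g'_{uu} = (cos(α))(cos(α)) + (sin(α))(sin(α)) = 1
g'_{uv} = (cos(α))(-sin(α)) + (sin(α))(cos(α)) = 0
g'_{vv} = (-sin(α))(-sin(α)) + (cos(α))(cos(α)) = 1
g'_{ij} = diag(1, 1)
The Euclidean metric is invariant under rotations.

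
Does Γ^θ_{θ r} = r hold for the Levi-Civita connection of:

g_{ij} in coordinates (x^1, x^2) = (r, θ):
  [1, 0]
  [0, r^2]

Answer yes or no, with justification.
Γ^θ_{θ r} = (1/2) g^{θθ} (∂_θ g_{θr} + ∂_r g_{θθ} - ∂_θ g_{θr}) = (1/2)(1/r^2)((0) + (2*r) - (0)) = 1/r
This differs from the proposed value r.
No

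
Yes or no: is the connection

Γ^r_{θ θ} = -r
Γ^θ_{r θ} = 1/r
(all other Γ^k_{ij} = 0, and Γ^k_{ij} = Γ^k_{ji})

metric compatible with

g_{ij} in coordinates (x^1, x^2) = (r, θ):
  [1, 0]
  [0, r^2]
Using ∇_k g_{ij} = ∂_k g_{ij} - Γ^m_{ki} g_{mj} - Γ^m_{kj} g_{im}:
e.g. ∇_r g_{θθ} = (2*r) - (r) - (r) = 0
Every component ∇_k g_{ij} vanishes: the connection is metric compatible.
Yes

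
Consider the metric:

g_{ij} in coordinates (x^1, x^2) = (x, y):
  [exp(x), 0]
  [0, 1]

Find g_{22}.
With x^1 = x, x^2 = y, g_{22} = g_{yy} is the row-2, column-2 entry of the matrix.
g_{22} = 1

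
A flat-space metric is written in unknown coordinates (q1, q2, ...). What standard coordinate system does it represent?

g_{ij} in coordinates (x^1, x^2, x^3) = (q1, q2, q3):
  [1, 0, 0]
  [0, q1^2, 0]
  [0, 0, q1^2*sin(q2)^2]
The line element ds^2 = dq1^2 + q1^2 dq2^2 + q1^2 sin(q2)^2 dq3^2 is dr^2 + r^2 dθ^2 + r^2 sin(θ)^2 dφ^2 with q1 = r, q2 = θ, q3 = φ.
spherical coordinates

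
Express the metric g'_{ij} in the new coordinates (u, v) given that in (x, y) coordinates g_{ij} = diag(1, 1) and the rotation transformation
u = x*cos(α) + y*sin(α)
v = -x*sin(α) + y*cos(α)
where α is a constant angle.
Invert the transformation: x = u*cos(α) - v*sin(α), y = u*sin(α) + v*cos(α)
g'_{ij} = (∂x^k/∂x'^i)(∂x^l/∂x'^j) g_{kl}; with g_{kl} = δ_{kl} this is Σ_k (∂x^k/∂x'^i)(∂x^k/∂x'^j).
Jacobian: ∂x/∂u = cos(α), ∂x/∂v = -sin(α), ∂y/∂u = sin(α), ∂y/∂v = cos(α)
g'_{uu} = (cos(α))(cos(α)) + (sin(α))(sin(α)) = 1
g'_{uv} = (cos(α))(-sin(α)) + (sin(α))(cos(α)) = 0
g'_{vv} = (-sin(α))(-sin(α)) + (cos(α))(cos(α)) = 1
g'_{ij} = diag(1, 1)
The Euclidean metric is invariant under rotations.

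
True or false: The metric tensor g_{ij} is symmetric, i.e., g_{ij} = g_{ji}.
By definition the metric is a symmetric bilinear form, g_{ij} = g_{ji}.
True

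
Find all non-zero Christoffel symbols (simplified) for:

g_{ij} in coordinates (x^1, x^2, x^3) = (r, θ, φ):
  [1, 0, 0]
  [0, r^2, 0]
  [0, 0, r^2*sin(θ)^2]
Using Γ^k_{ij} = (1/2) g^{km} (∂_i g_{mj} + ∂_j g_{mi} - ∂_m g_{ij}); the metric is diagonal, so only the m = k term contributes.
Non-zero symbols (using the symmetry Γ^k_{ij} = Γ^k_{ji}):
Γ^r_{θ θ} = (1/2) g^{rr} (∂_θ g_{rθ} + ∂_θ g_{rθ} - ∂_r g_{θθ}) = (1/2)(1)((0) + (0) - (2*r)) = -r
Γ^r_{φ φ} = (1/2) g^{rr} (∂_φ g_{rφ} + ∂_φ g_{rφ} - ∂_r g_{φφ}) = (1/2)(1)((0) + (0) - (2*r*sin(θ)^2)) = -r*sin(θ)^2
Γ^θ_{r θ} = (1/2) g^{θθ} (∂_r g_{θθ} + ∂_θ g_{θr} - ∂_θ g_{rθ}) = (1/2)(1/r^2)((2*r) + (0) - (0)) = 1/r
Γ^θ_{φ φ} = (1/2) g^{θθ} (∂_φ g_{θφ} + ∂_φ g_{θφ} - ∂_θ g_{φφ}) = (1/2)(1/r^2)((0) + (0) - (r^2*sin(2*θ))) = -sin(2*θ)/2
Γ^φ_{r φ} = (1/2) g^{φφ} (∂_r g_{φφ} + ∂_φ g_{φr} - ∂_φ g_{rφ}) = (1/2)(1/(r^2*sin(θ)^2))((2*r*sin(θ)^2) + (0) - (0)) = 1/r
Γ^φ_{θ φ} = (1/2) g^{φφ} (∂_θ g_{φφ} + ∂_φ g_{φθ} - ∂_φ g_{θφ}) = (1/2)(1/(r^2*sin(θ)^2))((r^2*sin(2*θ)) + (0) - (0)) = 1/tan(θ)
All other Christoffel symbols are zero.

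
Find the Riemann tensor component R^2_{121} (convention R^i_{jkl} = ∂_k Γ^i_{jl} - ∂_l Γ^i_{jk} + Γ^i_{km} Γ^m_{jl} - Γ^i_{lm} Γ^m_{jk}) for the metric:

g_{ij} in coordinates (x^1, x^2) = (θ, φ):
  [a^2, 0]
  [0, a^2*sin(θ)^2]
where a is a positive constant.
Non-zero Christoffel symbols (Γ^k_{ij} = Γ^k_{ji}):
Γ^θ_{φ φ} = -sin(2*θ)/2
Γ^φ_{θ φ} = 1/tan(θ)
R^φ_{θ φ θ} = ∂_φ Γ^φ_{θ θ} - ∂_θ Γ^φ_{θ φ} + Γ^φ_{φ m} Γ^m_{θ θ} - Γ^φ_{θ m} Γ^m_{θ φ}
  = (0) - (-1/sin(θ)^2) + (0) - (1/tan(θ)^2) = 1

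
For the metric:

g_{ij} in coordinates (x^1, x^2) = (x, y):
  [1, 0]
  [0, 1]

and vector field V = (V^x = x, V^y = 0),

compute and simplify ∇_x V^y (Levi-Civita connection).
All Christoffel symbols are zero.
∇_x V^y = ∂_x V^y + Γ^y_{x j} V^j
  = (0) + (0)(x) + (0)(0)
  = 0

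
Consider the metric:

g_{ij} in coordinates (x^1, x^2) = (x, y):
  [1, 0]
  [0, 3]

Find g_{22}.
With x^1 = x, x^2 = y, g_{22} = g_{yy} is the row-2, column-2 entry of the matrix.
g_{22} = 3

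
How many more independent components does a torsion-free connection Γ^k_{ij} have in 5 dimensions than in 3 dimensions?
Independent components in n dimensions: n × n(n+1)/2 = n^2(n+1)/2.
5D: 5 × 15 = 75
3D: 3 × 6 = 18
Difference = 75 - 18 = 57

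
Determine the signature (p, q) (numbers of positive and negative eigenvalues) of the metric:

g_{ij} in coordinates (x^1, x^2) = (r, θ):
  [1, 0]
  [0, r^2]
The metric is diagonal, so its eigenvalues are the diagonal entries: 1, r^2 (at a generic point, where coordinate-dependent entries are positive).
2 positive, 0 negative.
(2, 0) - Riemannian (positive definite)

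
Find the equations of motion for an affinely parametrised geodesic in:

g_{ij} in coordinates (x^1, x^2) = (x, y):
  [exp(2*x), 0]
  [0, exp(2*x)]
Geodesic equation: d^2x^k/dλ^2 + Γ^k_{ij} (dx^i/dλ)(dx^j/dλ) = 0.
Non-zero Christoffel symbols:
Γ^x_{x x} = 1
Γ^x_{y y} = -1
Γ^y_{x y} = 1
Substituting (the symmetric pair Γ^k_{ij}, Γ^k_{ji} combines into a factor 2):
d^2x/dλ^2 + (dx/dλ)^2 - (dy/dλ)^2 = 0
d^2y/dλ^2 + 2 (dx/dλ)(dy/dλ) = 0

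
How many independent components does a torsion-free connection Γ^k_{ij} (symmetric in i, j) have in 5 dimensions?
Γ^k_{ij} has n choices for the upper index and n(n+1)/2 independent symmetric lower index pairs.
Total = 5 × 5×6/2 = 5 × 15 = 75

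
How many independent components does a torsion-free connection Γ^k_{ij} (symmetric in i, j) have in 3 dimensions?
Γ^k_{ij} has n choices for the upper index and n(n+1)/2 independent symmetric lower index pairs.
Total = 3 × 3×4/2 = 3 × 6 = 18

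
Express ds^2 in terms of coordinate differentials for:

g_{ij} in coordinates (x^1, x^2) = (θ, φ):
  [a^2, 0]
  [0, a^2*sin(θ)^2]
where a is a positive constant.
ds^2 = g_{ij} dx^i dx^j; only the non-zero components contribute.
ds^2 = a^2 dθ^2 + a^2*sin(θ)^2 dφ^2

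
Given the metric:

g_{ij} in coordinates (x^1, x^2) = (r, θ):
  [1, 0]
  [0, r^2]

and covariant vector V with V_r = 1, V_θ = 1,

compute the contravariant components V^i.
Inverse metric (diagonal): g^{rr} = 1, g^{θθ} = 1/r^2
V^i = g^{ij} V_j:
V^r = (1)(1) + (0)(1) = 1
V^θ = (0)(1) + (1/r^2)(1) = 1/r^2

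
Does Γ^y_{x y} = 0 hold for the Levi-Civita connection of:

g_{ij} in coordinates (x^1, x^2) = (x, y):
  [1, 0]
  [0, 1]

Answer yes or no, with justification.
Γ^y_{x y} = (1/2) g^{yy} (∂_x g_{yy} + ∂_y g_{yx} - ∂_y g_{xy}) = (1/2)(1)((0) + (0) - (0)) = 0
This equals the proposed value 0.
Yes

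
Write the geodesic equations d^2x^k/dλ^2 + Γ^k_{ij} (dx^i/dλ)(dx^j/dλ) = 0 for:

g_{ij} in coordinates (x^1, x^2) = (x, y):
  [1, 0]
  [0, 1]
Geodesic equation: d^2x^k/dλ^2 + Γ^k_{ij} (dx^i/dλ)(dx^j/dλ) = 0.
All Christoffel symbols vanish, so the geodesics are straight lines:
d^2x/dλ^2 = 0
d^2y/dλ^2 = 0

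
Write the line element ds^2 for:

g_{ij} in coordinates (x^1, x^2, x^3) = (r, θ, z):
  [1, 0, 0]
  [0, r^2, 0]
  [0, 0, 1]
ds^2 = g_{ij} dx^i dx^j; only the non-zero components contribute.
ds^2 = dr^2 + r^2 dθ^2 + dz^2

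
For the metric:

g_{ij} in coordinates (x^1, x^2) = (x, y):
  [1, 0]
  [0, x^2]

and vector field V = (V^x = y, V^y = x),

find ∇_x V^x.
Non-zero Christoffel symbols:
Γ^x_{y y} = -x
Γ^y_{x y} = 1/x
∇_x V^x = ∂_x V^x + Γ^x_{x j} V^j
  = (0) + (0)(y) + (0)(x)
  = 0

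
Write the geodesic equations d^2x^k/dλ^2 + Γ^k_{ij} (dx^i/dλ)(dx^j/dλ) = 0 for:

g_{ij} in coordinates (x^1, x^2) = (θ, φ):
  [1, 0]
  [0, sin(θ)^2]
Geodesic equation: d^2x^k/dλ^2 + Γ^k_{ij} (dx^i/dλ)(dx^j/dλ) = 0.
Non-zero Christoffel symbols:
Γ^θ_{φ φ} = -sin(2*θ)/2
Γ^φ_{θ φ} = 1/tan(θ)
Substituting (the symmetric pair Γ^k_{ij}, Γ^k_{ji} combines into a factor 2):
d^2θ/dλ^2 - (sin(2*θ)/2) (dφ/dλ)^2 = 0
d^2φ/dλ^2 + (2/tan(θ)) (dθ/dλ)(dφ/dλ) = 0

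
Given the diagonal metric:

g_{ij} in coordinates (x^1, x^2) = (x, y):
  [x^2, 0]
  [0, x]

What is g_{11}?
With x^1 = x, x^2 = y, g_{11} = g_{xx} is the row-1, column-1 entry of the matrix.
g_{11} = x^2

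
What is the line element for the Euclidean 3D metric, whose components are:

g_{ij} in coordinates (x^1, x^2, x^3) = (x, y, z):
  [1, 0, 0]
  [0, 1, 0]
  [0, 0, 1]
ds^2 = g_{ij} dx^i dx^j; only the non-zero components contribute.
ds^2 = dx^2 + dy^2 + dz^2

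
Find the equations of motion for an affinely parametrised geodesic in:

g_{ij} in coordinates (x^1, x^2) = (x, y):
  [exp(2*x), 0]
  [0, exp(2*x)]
Geodesic equation: d^2x^k/dλ^2 + Γ^k_{ij} (dx^i/dλ)(dx^j/dλ) = 0.
Non-zero Christoffel symbols:
Γ^x_{x x} = 1
Γ^x_{y y} = -1
Γ^y_{x y} = 1
Substituting (the symmetric pair Γ^k_{ij}, Γ^k_{ji} combines into a factor 2):
d^2x/dλ^2 + (dx/dλ)^2 - (dy/dλ)^2 = 0
d^2y/dλ^2 + 2 (dx/dλ)(dy/dλ) = 0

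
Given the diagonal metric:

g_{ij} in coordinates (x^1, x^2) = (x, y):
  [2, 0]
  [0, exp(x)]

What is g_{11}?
With x^1 = x, x^2 = y, g_{11} = g_{xx} is the row-1, column-1 entry of the matrix.
g_{11} = 2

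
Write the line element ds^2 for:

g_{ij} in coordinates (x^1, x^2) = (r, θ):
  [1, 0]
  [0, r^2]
ds^2 = g_{ij} dx^i dx^j; only the non-zero components contribute.
ds^2 = dr^2 + r^2 dθ^2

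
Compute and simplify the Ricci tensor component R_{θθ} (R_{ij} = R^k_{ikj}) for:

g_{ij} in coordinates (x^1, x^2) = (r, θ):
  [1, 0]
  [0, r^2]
Non-zero Christoffel symbols (Γ^k_{ij} = Γ^k_{ji}):
Γ^r_{θ θ} = -r
Γ^θ_{r θ} = 1/r
R^r_{θ r θ} = ∂_r Γ^r_{θ θ} - ∂_θ Γ^r_{θ r} + Γ^r_{r m} Γ^m_{θ θ} - Γ^r_{θ m} Γ^m_{θ r}
  = (-1) - (0) + (0) - (-1) = 0
R^θ_{θ θ θ} = 0 (a repeated index in an antisymmetric pair)
R_{θθ} = R^r_{θ r θ} + R^θ_{θ θ θ} = (0) + (0) = 0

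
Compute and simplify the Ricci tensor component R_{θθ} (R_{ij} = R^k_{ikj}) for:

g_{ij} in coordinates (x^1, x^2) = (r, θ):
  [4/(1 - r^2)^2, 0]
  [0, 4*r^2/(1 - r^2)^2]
Non-zero Christoffel symbols (Γ^k_{ij} = Γ^k_{ji}):
Γ^r_{r r} = 2*r/(1 - r^2)
Γ^r_{θ θ} = (r^3 + r)/(r^2 - 1)
Γ^θ_{r θ} = (-r^2 - 1)/(r^3 - r)
R^r_{θ r θ} = ∂_r Γ^r_{θ θ} - ∂_θ Γ^r_{θ r} + Γ^r_{r m} Γ^m_{θ θ} - Γ^r_{θ m} Γ^m_{θ r}
  = ((r^4 - 4*r^2 - 1)/(r^2 - 1)^2) - (0) + (-2*r^2*(r^2 + 1)/(r^2 - 1)^2) - (-(r^2 + 1)^2/(r^2 - 1)^2) = -4*r^2/(r^2 - 1)^2
R^θ_{θ θ θ} = 0 (a repeated index in an antisymmetric pair)
R_{θθ} = R^r_{θ r θ} + R^θ_{θ θ θ} = (-4*r^2/(r^2 - 1)^2) + (0) = -4*r^2/(r^2 - 1)^2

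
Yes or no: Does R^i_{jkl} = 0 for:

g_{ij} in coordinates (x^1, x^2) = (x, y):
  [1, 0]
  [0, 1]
All metric components are constant, so every Christoffel symbol vanishes and R^i_{jkl} = 0.
Yes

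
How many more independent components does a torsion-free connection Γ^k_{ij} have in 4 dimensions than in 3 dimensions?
Independent components in n dimensions: n × n(n+1)/2 = n^2(n+1)/2.
4D: 4 × 10 = 40
3D: 3 × 6 = 18
Difference = 40 - 18 = 22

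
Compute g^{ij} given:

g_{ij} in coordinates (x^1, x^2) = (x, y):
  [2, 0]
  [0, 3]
The metric is diagonal, so g^{ij} is diagonal with entries 1/g_{ii}: diag(1/2, 1/3).
g^{ij}:
  [1/2, 0]
  [0, 1/3]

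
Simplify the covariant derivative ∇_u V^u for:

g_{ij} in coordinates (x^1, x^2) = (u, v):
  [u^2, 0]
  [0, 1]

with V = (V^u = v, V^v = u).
Non-zero Christoffel symbols:
Γ^u_{u u} = 1/u
∇_u V^u = ∂_u V^u + Γ^u_{u j} V^j
  = (0) + (1/u)(v) + (0)(u)
  = v/u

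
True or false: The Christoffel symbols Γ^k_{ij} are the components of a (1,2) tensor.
Under a change of coordinates Γ picks up an inhomogeneous term ∂²x/∂x'∂x'; e.g. Γ = 0 in Cartesian coordinates but Γ^r_{θθ} = -r in polar coordinates on the same flat plane.
False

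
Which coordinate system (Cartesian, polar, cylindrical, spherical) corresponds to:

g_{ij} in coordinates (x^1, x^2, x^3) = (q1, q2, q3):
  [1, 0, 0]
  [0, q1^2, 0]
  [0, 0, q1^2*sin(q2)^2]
The line element ds^2 = dq1^2 + q1^2 dq2^2 + q1^2 sin(q2)^2 dq3^2 is dr^2 + r^2 dθ^2 + r^2 sin(θ)^2 dφ^2 with q1 = r, q2 = θ, q3 = φ.
spherical coordinates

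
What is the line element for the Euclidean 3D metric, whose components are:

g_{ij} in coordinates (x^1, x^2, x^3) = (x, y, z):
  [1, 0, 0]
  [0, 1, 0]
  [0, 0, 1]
ds^2 = g_{ij} dx^i dx^j; only the non-zero components contribute.
ds^2 = dx^2 + dy^2 + dz^2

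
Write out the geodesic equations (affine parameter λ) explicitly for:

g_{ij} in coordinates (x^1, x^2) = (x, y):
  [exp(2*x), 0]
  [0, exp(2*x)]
Geodesic equation: d^2x^k/dλ^2 + Γ^k_{ij} (dx^i/dλ)(dx^j/dλ) = 0.
Non-zero Christoffel symbols:
Γ^x_{x x} = 1
Γ^x_{y y} = -1
Γ^y_{x y} = 1
Substituting (the symmetric pair Γ^k_{ij}, Γ^k_{ji} combines into a factor 2):
d^2x/dλ^2 + (dx/dλ)^2 - (dy/dλ)^2 = 0
d^2y/dλ^2 + 2 (dx/dλ)(dy/dλ) = 0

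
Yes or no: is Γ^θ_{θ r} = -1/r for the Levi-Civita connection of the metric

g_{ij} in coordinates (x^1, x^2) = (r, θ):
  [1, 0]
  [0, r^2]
Γ^θ_{θ r} = (1/2) g^{θθ} (∂_θ g_{θr} + ∂_r g_{θθ} - ∂_θ g_{θr}) = (1/2)(1/r^2)((0) + (2*r) - (0)) = 1/r
This differs from the proposed value -1/r.
No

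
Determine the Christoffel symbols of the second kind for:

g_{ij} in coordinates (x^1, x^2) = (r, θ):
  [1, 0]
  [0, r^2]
Using Γ^k_{ij} = (1/2) g^{km} (∂_i g_{mj} + ∂_j g_{mi} - ∂_m g_{ij}); the metric is diagonal, so only the m = k term contributes.
Non-zero symbols (using the symmetry Γ^k_{ij} = Γ^k_{ji}):
Γ^r_{θ θ} = (1/2) g^{rr} (∂_θ g_{rθ} + ∂_θ g_{rθ} - ∂_r g_{θθ}) = (1/2)(1)((0) + (0) - (2*r)) = -r
Γ^θ_{r θ} = (1/2) g^{θθ} (∂_r g_{θθ} + ∂_θ g_{θr} - ∂_θ g_{rθ}) = (1/2)(1/r^2)((2*r) + (0) - (0)) = 1/r
All other Christoffel symbols are zero.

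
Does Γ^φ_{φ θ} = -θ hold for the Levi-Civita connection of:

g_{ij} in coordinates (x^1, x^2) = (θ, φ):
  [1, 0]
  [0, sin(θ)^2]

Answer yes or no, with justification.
Γ^φ_{φ θ} = (1/2) g^{φφ} (∂_φ g_{φθ} + ∂_θ g_{φφ} - ∂_φ g_{φθ}) = (1/2)(1/sin(θ)^2)((0) + (sin(2*θ)) - (0)) = 1/tan(θ)
This differs from the proposed value -θ.
No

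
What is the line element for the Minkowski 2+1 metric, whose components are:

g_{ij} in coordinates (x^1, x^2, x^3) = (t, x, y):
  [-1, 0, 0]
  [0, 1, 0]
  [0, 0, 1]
ds^2 = g_{ij} dx^i dx^j; only the non-zero components contribute.
ds^2 = -dt^2 + dx^2 + dy^2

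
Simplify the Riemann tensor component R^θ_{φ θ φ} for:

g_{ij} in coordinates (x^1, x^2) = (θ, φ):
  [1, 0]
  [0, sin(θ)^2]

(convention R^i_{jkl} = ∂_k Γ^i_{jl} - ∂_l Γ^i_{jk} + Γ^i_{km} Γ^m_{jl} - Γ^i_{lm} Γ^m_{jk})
Non-zero Christoffel symbols (Γ^k_{ij} = Γ^k_{ji}):
Γ^θ_{φ φ} = -sin(2*θ)/2
Γ^φ_{θ φ} = 1/tan(θ)
R^θ_{φ θ φ} = ∂_θ Γ^θ_{φ φ} - ∂_φ Γ^θ_{φ θ} + Γ^θ_{θ m} Γ^m_{φ φ} - Γ^θ_{φ m} Γ^m_{φ θ}
  = (-cos(2*θ)) - (0) + (0) - (-cos(θ)^2) = sin(θ)^2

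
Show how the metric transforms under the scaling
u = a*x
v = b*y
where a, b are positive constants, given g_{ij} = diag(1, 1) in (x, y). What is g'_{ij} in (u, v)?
Invert the transformation: x = u/a, y = v/b
g'_{ij} = (∂x^k/∂x'^i)(∂x^l/∂x'^j) g_{kl}; with g_{kl} = δ_{kl} this is Σ_k (∂x^k/∂x'^i)(∂x^k/∂x'^j).
Jacobian: ∂x/∂u = 1/a, ∂x/∂v = 0, ∂y/∂u = 0, ∂y/∂v = 1/b
g'_{uu} = (1/a)(1/a) + (0)(0) = 1/a^2
g'_{uv} = (1/a)(0) + (0)(1/b) = 0
g'_{vv} = (0)(0) + (1/b)(1/b) = 1/b^2
g'_{ij} = diag(1/a^2, 1/b^2)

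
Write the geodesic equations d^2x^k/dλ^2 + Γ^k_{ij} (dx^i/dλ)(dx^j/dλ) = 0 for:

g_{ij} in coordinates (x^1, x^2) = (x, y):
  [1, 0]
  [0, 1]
Geodesic equation: d^2x^k/dλ^2 + Γ^k_{ij} (dx^i/dλ)(dx^j/dλ) = 0.
All Christoffel symbols vanish, so the geodesics are straight lines:
d^2x/dλ^2 = 0
d^2y/dλ^2 = 0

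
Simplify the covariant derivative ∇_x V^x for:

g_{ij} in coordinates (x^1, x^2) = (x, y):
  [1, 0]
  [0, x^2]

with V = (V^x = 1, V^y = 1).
Non-zero Christoffel symbols:
Γ^x_{y y} = -x
Γ^y_{x y} = 1/x
∇_x V^x = ∂_x V^x + Γ^x_{x j} V^j
  = (0) + (0)(1) + (0)(1)
  = 0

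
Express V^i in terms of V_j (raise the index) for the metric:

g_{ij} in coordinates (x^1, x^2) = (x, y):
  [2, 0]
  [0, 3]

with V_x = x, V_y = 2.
Inverse metric (diagonal): g^{xx} = 1/2, g^{yy} = 1/3
V^i = g^{ij} V_j:
V^x = (1/2)(x) + (0)(2) = x/2
V^y = (0)(x) + (1/3)(2) = 2/3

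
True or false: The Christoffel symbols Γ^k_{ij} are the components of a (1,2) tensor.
Under a change of coordinates Γ picks up an inhomogeneous term ∂²x/∂x'∂x'; e.g. Γ = 0 in Cartesian coordinates but Γ^r_{θθ} = -r in polar coordinates on the same flat plane.
False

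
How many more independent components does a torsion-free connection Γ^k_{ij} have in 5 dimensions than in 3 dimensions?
Independent components in n dimensions: n × n(n+1)/2 = n^2(n+1)/2.
5D: 5 × 15 = 75
3D: 3 × 6 = 18
Difference = 75 - 18 = 57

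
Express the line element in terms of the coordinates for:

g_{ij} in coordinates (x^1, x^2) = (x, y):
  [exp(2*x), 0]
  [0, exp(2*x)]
ds^2 = g_{ij} dx^i dx^j; only the non-zero components contribute.
ds^2 = exp(2*x) dx^2 + exp(2*x) dy^2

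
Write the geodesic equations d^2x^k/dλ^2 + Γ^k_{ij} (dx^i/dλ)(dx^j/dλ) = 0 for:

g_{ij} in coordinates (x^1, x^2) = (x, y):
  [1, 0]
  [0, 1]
Geodesic equation: d^2x^k/dλ^2 + Γ^k_{ij} (dx^i/dλ)(dx^j/dλ) = 0.
All Christoffel symbols vanish, so the geodesics are straight lines:
d^2x/dλ^2 = 0
d^2y/dλ^2 = 0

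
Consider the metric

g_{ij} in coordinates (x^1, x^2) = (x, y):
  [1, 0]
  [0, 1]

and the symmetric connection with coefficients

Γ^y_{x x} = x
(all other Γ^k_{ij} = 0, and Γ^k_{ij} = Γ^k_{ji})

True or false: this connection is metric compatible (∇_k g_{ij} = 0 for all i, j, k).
Using ∇_k g_{ij} = ∂_k g_{ij} - Γ^m_{ki} g_{mj} - Γ^m_{kj} g_{im}:
∇_x g_{xy} = (0) - (x) - (0) = -x ≠ 0
So the connection is not metric compatible (it is not the Levi-Civita connection).
False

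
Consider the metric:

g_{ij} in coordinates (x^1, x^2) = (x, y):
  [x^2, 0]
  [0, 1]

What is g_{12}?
With x^1 = x, x^2 = y, g_{12} = g_{xy} is the row-1, column-2 entry of the matrix.
g_{12} = 0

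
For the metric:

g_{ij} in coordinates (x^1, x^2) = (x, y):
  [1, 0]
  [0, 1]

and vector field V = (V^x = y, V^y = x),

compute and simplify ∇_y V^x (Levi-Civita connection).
All Christoffel symbols are zero.
∇_y V^x = ∂_y V^x + Γ^x_{y j} V^j
  = (1) + (0)(y) + (0)(x)
  = 1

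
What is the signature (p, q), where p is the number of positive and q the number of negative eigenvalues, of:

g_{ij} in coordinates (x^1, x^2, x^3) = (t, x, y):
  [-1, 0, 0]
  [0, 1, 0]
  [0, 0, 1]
The metric is diagonal, so its eigenvalues are the diagonal entries: -1, 1, 1 (at a generic point, where coordinate-dependent entries are positive).
2 positive, 1 negative.
(2, 1) - Lorentzian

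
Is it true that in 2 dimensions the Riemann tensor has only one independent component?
The number of independent components is n^2(n^2-1)/12 = 4·3/12 = 1 for n = 2 (e.g. R_{1212}).
Yes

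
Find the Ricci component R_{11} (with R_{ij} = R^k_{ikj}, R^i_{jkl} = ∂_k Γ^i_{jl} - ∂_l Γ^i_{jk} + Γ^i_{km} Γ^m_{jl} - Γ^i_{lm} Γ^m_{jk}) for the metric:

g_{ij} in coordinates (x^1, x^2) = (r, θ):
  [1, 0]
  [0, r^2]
Non-zero Christoffel symbols (Γ^k_{ij} = Γ^k_{ji}):
Γ^r_{θ θ} = -r
Γ^θ_{r θ} = 1/r
R^r_{r r r} = 0 (a repeated index in an antisymmetric pair)
R^θ_{r θ r} = ∂_θ Γ^θ_{r r} - ∂_r Γ^θ_{r θ} + Γ^θ_{θ m} Γ^m_{r r} - Γ^θ_{r m} Γ^m_{r θ}
  = (0) - (-1/r^2) + (0) - (1/r^2) = 0
R_{rr} = R^r_{r r r} + R^θ_{r θ r} = (0) + (0) = 0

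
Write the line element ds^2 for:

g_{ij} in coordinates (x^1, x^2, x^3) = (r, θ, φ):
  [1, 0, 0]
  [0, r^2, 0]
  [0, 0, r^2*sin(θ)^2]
ds^2 = g_{ij} dx^i dx^j; only the non-zero components contribute.
ds^2 = dr^2 + r^2 dθ^2 + r^2*sin(θ)^2 dφ^2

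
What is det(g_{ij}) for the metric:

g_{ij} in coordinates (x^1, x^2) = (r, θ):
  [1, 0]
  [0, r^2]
For a 2×2 metric: det(g) = g_{11}·g_{22} - g_{12}·g_{21}
= (1)·(r^2) - (0)·(0)
= r^2 - 0
det(g) = r^2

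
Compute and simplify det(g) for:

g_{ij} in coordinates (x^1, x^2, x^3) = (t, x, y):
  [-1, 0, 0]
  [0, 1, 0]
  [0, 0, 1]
Diagonal metric: det(g) = g_{11}·g_{22}·g_{33}
= (-1)·(1)·(1)
det(g) = -1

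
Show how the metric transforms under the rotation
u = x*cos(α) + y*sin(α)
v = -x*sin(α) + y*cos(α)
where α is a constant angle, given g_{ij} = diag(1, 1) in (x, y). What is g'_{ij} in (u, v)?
Invert the transformation: x = u*cos(α) - v*sin(α), y = u*sin(α) + v*cos(α)
g'_{ij} = (∂x^k/∂x'^i)(∂x^l/∂x'^j) g_{kl}; with g_{kl} = δ_{kl} this is Σ_k (∂x^k/∂x'^i)(∂x^k/∂x'^j).
Jacobian: ∂x/∂u = cos(α), ∂x/∂v = -sin(α), ∂y/∂u = sin(α), ∂y/∂v = cos(α)
g'_{uu} = (cos(α))(cos(α)) + (sin(α))(sin(α)) = 1
g'_{uv} = (cos(α))(-sin(α)) + (sin(α))(cos(α)) = 0
g'_{vv} = (-sin(α))(-sin(α)) + (cos(α))(cos(α)) = 1
g'_{ij} = diag(1, 1)
The Euclidean metric is invariant under rotations.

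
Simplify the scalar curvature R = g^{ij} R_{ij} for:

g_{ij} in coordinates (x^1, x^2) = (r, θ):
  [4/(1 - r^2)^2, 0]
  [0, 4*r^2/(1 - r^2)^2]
Non-zero Christoffel symbols (Γ^k_{ij} = Γ^k_{ji}):
Γ^r_{r r} = 2*r/(1 - r^2)
Γ^r_{θ θ} = (r^3 + r)/(r^2 - 1)
Γ^θ_{r θ} = (-r^2 - 1)/(r^3 - r)
Ricci tensor (R_{ij} = R^k_{ikj}): R_{rr} = -4/(r^2 - 1)^2, R_{rθ} = 0, R_{θθ} = -4*r^2/(r^2 - 1)^2
Inverse metric: g^{rr} = (1 - r^2)^2/4, g^{θθ} = (1 - r^2)^2/(4*r^2)
R = g^{ij} R_{ij} = ((1 - r^2)^2/4)(-4/(r^2 - 1)^2) + ((1 - r^2)^2/(4*r^2))(-4*r^2/(r^2 - 1)^2) = -2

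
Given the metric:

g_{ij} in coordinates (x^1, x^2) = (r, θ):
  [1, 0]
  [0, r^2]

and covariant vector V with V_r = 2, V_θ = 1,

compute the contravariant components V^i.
Inverse metric (diagonal): g^{rr} = 1, g^{θθ} = 1/r^2
V^i = g^{ij} V_j:
V^r = (1)(2) + (0)(1) = 2
V^θ = (0)(2) + (1/r^2)(1) = 1/r^2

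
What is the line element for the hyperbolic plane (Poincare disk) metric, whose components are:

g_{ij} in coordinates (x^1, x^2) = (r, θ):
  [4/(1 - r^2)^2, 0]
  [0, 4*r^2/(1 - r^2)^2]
ds^2 = g_{ij} dx^i dx^j; only the non-zero components contribute.
ds^2 = (4/(1 - r^2)^2) dr^2 + (4*r^2/(1 - r^2)^2) dθ^2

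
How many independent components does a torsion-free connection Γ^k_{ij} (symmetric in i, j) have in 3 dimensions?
Γ^k_{ij} has n choices for the upper index and n(n+1)/2 independent symmetric lower index pairs.
Total = 3 × 3×4/2 = 3 × 6 = 18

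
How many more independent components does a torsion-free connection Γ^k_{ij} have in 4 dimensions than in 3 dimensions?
Independent components in n dimensions: n × n(n+1)/2 = n^2(n+1)/2.
4D: 4 × 10 = 40
3D: 3 × 6 = 18
Difference = 40 - 18 = 22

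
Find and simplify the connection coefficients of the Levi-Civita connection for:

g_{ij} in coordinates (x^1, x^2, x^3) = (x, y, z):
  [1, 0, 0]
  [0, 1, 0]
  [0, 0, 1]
Using Γ^k_{ij} = (1/2) g^{km} (∂_i g_{mj} + ∂_j g_{mi} - ∂_m g_{ij}); the metric is diagonal, so only the m = k term contributes.
Every metric component is constant, so all ∂_m g_{ij} = 0 and every Christoffel symbol vanishes.
All Christoffel symbols are zero.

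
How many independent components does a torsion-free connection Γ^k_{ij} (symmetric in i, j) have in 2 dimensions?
Γ^k_{ij} has n choices for the upper index and n(n+1)/2 independent symmetric lower index pairs.
Total = 2 × 2×3/2 = 2 × 3 = 6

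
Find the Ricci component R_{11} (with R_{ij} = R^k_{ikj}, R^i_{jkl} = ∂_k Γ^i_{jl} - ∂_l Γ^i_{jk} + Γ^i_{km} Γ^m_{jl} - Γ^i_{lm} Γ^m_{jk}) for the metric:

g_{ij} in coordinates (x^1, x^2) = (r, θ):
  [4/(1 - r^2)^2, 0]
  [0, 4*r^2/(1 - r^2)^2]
Non-zero Christoffel symbols (Γ^k_{ij} = Γ^k_{ji}):
Γ^r_{r r} = 2*r/(1 - r^2)
Γ^r_{θ θ} = (r^3 + r)/(r^2 - 1)
Γ^θ_{r θ} = (-r^2 - 1)/(r^3 - r)
R^r_{r r r} = 0 (a repeated index in an antisymmetric pair)
R^θ_{r θ r} = ∂_θ Γ^θ_{r r} - ∂_r Γ^θ_{r θ} + Γ^θ_{θ m} Γ^m_{r r} - Γ^θ_{r m} Γ^m_{r θ}
  = (0) - ((r^4 + 4*r^2 - 1)/(r^3 - r)^2) + (2*(r^2 + 1)/(r^2 - 1)^2) - ((r^2 + 1)^2/(r^3 - r)^2) = -4/(r^2 - 1)^2
R_{rr} = R^r_{r r r} + R^θ_{r θ r} = (0) + (-4/(r^2 - 1)^2) = -4/(r^2 - 1)^2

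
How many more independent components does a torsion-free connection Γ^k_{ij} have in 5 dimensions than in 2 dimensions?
Independent components in n dimensions: n × n(n+1)/2 = n^2(n+1)/2.
5D: 5 × 15 = 75
2D: 2 × 3 = 6
Difference = 75 - 6 = 69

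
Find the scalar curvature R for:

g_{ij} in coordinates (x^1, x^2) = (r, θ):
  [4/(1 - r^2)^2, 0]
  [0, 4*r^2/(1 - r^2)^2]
Non-zero Christoffel symbols (Γ^k_{ij} = Γ^k_{ji}):
Γ^r_{r r} = 2*r/(1 - r^2)
Γ^r_{θ θ} = (r^3 + r)/(r^2 - 1)
Γ^θ_{r θ} = (-r^2 - 1)/(r^3 - r)
Ricci tensor (R_{ij} = R^k_{ikj}): R_{rr} = -4/(r^2 - 1)^2, R_{rθ} = 0, R_{θθ} = -4*r^2/(r^2 - 1)^2
Inverse metric: g^{rr} = (1 - r^2)^2/4, g^{θθ} = (1 - r^2)^2/(4*r^2)
R = g^{ij} R_{ij} = ((1 - r^2)^2/4)(-4/(r^2 - 1)^2) + ((1 - r^2)^2/(4*r^2))(-4*r^2/(r^2 - 1)^2) = -2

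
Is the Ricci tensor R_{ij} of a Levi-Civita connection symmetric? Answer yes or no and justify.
R_{ij} = R^k_{ikj}; the pair symmetry R_{kilj} = R_{ljki} gives R_{ij} = R_{ji}.
Yes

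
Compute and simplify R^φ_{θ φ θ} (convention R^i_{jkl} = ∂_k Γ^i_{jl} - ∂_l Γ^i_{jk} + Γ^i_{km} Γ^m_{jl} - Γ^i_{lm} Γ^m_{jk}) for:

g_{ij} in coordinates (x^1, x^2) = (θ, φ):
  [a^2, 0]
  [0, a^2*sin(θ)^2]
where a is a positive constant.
Non-zero Christoffel symbols (Γ^k_{ij} = Γ^k_{ji}):
Γ^θ_{φ φ} = -sin(2*θ)/2
Γ^φ_{θ φ} = 1/tan(θ)
R^φ_{θ φ θ} = ∂_φ Γ^φ_{θ θ} - ∂_θ Γ^φ_{θ φ} + Γ^φ_{φ m} Γ^m_{θ θ} - Γ^φ_{θ m} Γ^m_{θ φ}
  = (0) - (-1/sin(θ)^2) + (0) - (1/tan(θ)^2) = 1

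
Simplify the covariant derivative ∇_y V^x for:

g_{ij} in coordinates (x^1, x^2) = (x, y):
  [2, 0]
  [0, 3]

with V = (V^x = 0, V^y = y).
All Christoffel symbols are zero.
∇_y V^x = ∂_y V^x + Γ^x_{y j} V^j
  = (0) + (0)(0) + (0)(y)
  = 0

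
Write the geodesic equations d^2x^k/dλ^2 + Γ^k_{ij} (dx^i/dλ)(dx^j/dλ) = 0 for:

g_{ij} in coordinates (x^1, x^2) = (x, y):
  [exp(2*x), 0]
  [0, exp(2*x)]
Geodesic equation: d^2x^k/dλ^2 + Γ^k_{ij} (dx^i/dλ)(dx^j/dλ) = 0.
Non-zero Christoffel symbols:
Γ^x_{x x} = 1
Γ^x_{y y} = -1
Γ^y_{x y} = 1
Substituting (the symmetric pair Γ^k_{ij}, Γ^k_{ji} combines into a factor 2):
d^2x/dλ^2 + (dx/dλ)^2 - (dy/dλ)^2 = 0
d^2y/dλ^2 + 2 (dx/dλ)(dy/dλ) = 0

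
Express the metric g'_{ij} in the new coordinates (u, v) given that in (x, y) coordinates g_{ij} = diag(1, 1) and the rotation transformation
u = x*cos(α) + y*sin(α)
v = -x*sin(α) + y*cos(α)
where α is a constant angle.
Invert the transformation: x = u*cos(α) - v*sin(α), y = u*sin(α) + v*cos(α)
g'_{ij} = (∂x^k/∂x'^i)(∂x^l/∂x'^j) g_{kl}; with g_{kl} = δ_{kl} this is Σ_k (∂x^k/∂x'^i)(∂x^k/∂x'^j).
Jacobian: ∂x/∂u = cos(α), ∂x/∂v = -sin(α), ∂y/∂u = sin(α), ∂y/∂v = cos(α)
g'_{uu} = (cos(α))(cos(α)) + (sin(α))(sin(α)) = 1
g'_{uv} = (cos(α))(-sin(α)) + (sin(α))(cos(α)) = 0
g'_{vv} = (-sin(α))(-sin(α)) + (cos(α))(cos(α)) = 1
g'_{ij} = diag(1, 1)
The Euclidean metric is invariant under rotations.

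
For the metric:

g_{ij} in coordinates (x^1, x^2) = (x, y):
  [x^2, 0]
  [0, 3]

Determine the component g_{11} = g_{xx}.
With x^1 = x, x^2 = y, g_{11} = g_{xx} is the row-1, column-1 entry of the matrix.
g_{11} = x^2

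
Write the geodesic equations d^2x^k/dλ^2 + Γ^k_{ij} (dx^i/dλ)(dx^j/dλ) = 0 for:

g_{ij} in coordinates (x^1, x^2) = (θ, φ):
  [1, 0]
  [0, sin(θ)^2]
Geodesic equation: d^2x^k/dλ^2 + Γ^k_{ij} (dx^i/dλ)(dx^j/dλ) = 0.
Non-zero Christoffel symbols:
Γ^θ_{φ φ} = -sin(2*θ)/2
Γ^φ_{θ φ} = 1/tan(θ)
Substituting (the symmetric pair Γ^k_{ij}, Γ^k_{ji} combines into a factor 2):
d^2θ/dλ^2 - (sin(2*θ)/2) (dφ/dλ)^2 = 0
d^2φ/dλ^2 + (2/tan(θ)) (dθ/dλ)(dφ/dλ) = 0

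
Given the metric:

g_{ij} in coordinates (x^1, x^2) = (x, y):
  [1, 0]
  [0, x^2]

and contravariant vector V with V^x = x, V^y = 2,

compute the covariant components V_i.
V_i = g_{ij} V^j:
V_x = (1)(x) + (0)(2) = x
V_y = (0)(x) + (x^2)(2) = 2*x^2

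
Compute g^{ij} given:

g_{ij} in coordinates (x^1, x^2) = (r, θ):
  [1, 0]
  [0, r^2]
The metric is diagonal, so g^{ij} is diagonal with entries 1/g_{ii}: diag(1, 1/(r^2)).
g^{ij}:
  [1, 0]
  [0, 1/r^2]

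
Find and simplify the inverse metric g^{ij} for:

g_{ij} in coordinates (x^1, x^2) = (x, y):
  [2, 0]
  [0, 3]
The metric is diagonal, so g^{ij} is diagonal with entries 1/g_{ii}: diag(1/2, 1/3).
g^{ij}:
  [1/2, 0]
  [0, 1/3]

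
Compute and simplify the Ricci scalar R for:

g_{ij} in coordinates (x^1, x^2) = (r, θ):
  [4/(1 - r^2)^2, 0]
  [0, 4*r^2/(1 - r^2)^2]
Non-zero Christoffel symbols (Γ^k_{ij} = Γ^k_{ji}):
Γ^r_{r r} = 2*r/(1 - r^2)
Γ^r_{θ θ} = (r^3 + r)/(r^2 - 1)
Γ^θ_{r θ} = (-r^2 - 1)/(r^3 - r)
Ricci tensor (R_{ij} = R^k_{ikj}): R_{rr} = -4/(r^2 - 1)^2, R_{rθ} = 0, R_{θθ} = -4*r^2/(r^2 - 1)^2
Inverse metric: g^{rr} = (1 - r^2)^2/4, g^{θθ} = (1 - r^2)^2/(4*r^2)
R = g^{ij} R_{ij} = ((1 - r^2)^2/4)(-4/(r^2 - 1)^2) + ((1 - r^2)^2/(4*r^2))(-4*r^2/(r^2 - 1)^2) = -2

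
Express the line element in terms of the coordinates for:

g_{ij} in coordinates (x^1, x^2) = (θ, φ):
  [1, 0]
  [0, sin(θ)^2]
ds^2 = g_{ij} dx^i dx^j; only the non-zero components contribute.
ds^2 = dθ^2 + sin(θ)^2 dφ^2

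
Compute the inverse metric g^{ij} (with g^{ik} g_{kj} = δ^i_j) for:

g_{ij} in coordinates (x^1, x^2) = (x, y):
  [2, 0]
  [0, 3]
The metric is diagonal, so g^{ij} is diagonal with entries 1/g_{ii}: diag(1/2, 1/3).
g^{ij}:
  [1/2, 0]
  [0, 1/3]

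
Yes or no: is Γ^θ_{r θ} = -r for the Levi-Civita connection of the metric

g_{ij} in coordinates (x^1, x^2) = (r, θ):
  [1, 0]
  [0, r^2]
Γ^θ_{r θ} = (1/2) g^{θθ} (∂_r g_{θθ} + ∂_θ g_{θr} - ∂_θ g_{rθ}) = (1/2)(1/r^2)((2*r) + (0) - (0)) = 1/r
This differs from the proposed value -r.
No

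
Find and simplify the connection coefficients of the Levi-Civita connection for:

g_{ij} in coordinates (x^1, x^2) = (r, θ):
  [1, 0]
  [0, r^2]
Using Γ^k_{ij} = (1/2) g^{km} (∂_i g_{mj} + ∂_j g_{mi} - ∂_m g_{ij}); the metric is diagonal, so only the m = k term contributes.
Non-zero symbols (using the symmetry Γ^k_{ij} = Γ^k_{ji}):
Γ^r_{θ θ} = (1/2) g^{rr} (∂_θ g_{rθ} + ∂_θ g_{rθ} - ∂_r g_{θθ}) = (1/2)(1)((0) + (0) - (2*r)) = -r
Γ^θ_{r θ} = (1/2) g^{θθ} (∂_r g_{θθ} + ∂_θ g_{θr} - ∂_θ g_{rθ}) = (1/2)(1/r^2)((2*r) + (0) - (0)) = 1/r
All other Christoffel symbols are zero.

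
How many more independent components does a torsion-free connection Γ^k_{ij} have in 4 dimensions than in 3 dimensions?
Independent components in n dimensions: n × n(n+1)/2 = n^2(n+1)/2.
4D: 4 × 10 = 40
3D: 3 × 6 = 18
Difference = 40 - 18 = 22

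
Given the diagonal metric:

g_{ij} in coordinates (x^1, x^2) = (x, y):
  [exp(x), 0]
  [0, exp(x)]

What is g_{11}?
With x^1 = x, x^2 = y, g_{11} = g_{xx} is the row-1, column-1 entry of the matrix.
g_{11} = exp(x)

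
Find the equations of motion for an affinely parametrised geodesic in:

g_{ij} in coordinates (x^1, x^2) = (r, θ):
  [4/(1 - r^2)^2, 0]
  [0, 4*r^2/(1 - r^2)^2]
Geodesic equation: d^2x^k/dλ^2 + Γ^k_{ij} (dx^i/dλ)(dx^j/dλ) = 0.
Non-zero Christoffel symbols:
Γ^r_{r r} = 2*r/(1 - r^2)
Γ^r_{θ θ} = (r^3 + r)/(r^2 - 1)
Γ^θ_{r θ} = (-r^2 - 1)/(r^3 - r)
Substituting (the symmetric pair Γ^k_{ij}, Γ^k_{ji} combines into a factor 2):
d^2r/dλ^2 + (2*r/(1 - r^2)) (dr/dλ)^2 + ((r^3 + r)/(r^2 - 1)) (dθ/dλ)^2 = 0
d^2θ/dλ^2 + ((-2*r^2 - 2)/(r^3 - r)) (dr/dλ)(dθ/dλ) = 0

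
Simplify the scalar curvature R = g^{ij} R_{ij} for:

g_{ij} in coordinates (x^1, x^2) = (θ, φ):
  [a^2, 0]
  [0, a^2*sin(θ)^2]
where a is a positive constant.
Non-zero Christoffel symbols (Γ^k_{ij} = Γ^k_{ji}):
Γ^θ_{φ φ} = -sin(2*θ)/2
Γ^φ_{θ φ} = 1/tan(θ)
Ricci tensor (R_{ij} = R^k_{ikj}): R_{θθ} = 1, R_{θφ} = 0, R_{φφ} = sin(θ)^2
Inverse metric: g^{θθ} = 1/a^2, g^{φφ} = 1/(a^2*sin(θ)^2)
R = g^{ij} R_{ij} = (1/a^2)(1) + (1/(a^2*sin(θ)^2))(sin(θ)^2) = 2/a^2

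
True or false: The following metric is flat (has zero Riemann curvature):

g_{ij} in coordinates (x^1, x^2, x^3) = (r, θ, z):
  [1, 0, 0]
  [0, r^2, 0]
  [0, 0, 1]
Non-zero Christoffel symbols:
Γ^r_{θ θ} = -r
Γ^θ_{r θ} = 1/r
Ricci tensor: R_{rr} = 0, R_{rθ} = 0, R_{rz} = 0, R_{θθ} = 0, R_{θz} = 0, R_{zz} = 0
All R_{ij} vanish; in 3 dimensions the Riemann tensor is fully determined by the Ricci tensor, so R^i_{jkl} = 0: the metric is flat (curvilinear coordinates on flat space).
True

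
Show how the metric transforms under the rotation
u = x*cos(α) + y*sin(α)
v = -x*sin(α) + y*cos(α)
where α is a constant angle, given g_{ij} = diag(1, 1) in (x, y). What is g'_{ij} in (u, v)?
Invert the transformation: x = u*cos(α) - v*sin(α), y = u*sin(α) + v*cos(α)
g'_{ij} = (∂x^k/∂x'^i)(∂x^l/∂x'^j) g_{kl}; with g_{kl} = δ_{kl} this is Σ_k (∂x^k/∂x'^i)(∂x^k/∂x'^j).
Jacobian: ∂x/∂u = cos(α), ∂x/∂v = -sin(α), ∂y/∂u = sin(α), ∂y/∂v = cos(α)
g'_{uu} = (cos(α))(cos(α)) + (sin(α))(sin(α)) = 1
g'_{uv} = (cos(α))(-sin(α)) + (sin(α))(cos(α)) = 0
g'_{vv} = (-sin(α))(-sin(α)) + (cos(α))(cos(α)) = 1
g'_{ij} = diag(1, 1)
The Euclidean metric is invariant under rotations.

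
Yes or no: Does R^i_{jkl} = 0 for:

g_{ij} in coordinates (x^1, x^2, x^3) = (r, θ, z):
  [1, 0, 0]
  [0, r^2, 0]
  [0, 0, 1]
Non-zero Christoffel symbols:
Γ^r_{θ θ} = -r
Γ^θ_{r θ} = 1/r
Ricci tensor: R_{rr} = 0, R_{rθ} = 0, R_{rz} = 0, R_{θθ} = 0, R_{θz} = 0, R_{zz} = 0
All R_{ij} vanish; in 3 dimensions the Riemann tensor is fully determined by the Ricci tensor, so R^i_{jkl} = 0: the metric is flat (curvilinear coordinates on flat space).
Yes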